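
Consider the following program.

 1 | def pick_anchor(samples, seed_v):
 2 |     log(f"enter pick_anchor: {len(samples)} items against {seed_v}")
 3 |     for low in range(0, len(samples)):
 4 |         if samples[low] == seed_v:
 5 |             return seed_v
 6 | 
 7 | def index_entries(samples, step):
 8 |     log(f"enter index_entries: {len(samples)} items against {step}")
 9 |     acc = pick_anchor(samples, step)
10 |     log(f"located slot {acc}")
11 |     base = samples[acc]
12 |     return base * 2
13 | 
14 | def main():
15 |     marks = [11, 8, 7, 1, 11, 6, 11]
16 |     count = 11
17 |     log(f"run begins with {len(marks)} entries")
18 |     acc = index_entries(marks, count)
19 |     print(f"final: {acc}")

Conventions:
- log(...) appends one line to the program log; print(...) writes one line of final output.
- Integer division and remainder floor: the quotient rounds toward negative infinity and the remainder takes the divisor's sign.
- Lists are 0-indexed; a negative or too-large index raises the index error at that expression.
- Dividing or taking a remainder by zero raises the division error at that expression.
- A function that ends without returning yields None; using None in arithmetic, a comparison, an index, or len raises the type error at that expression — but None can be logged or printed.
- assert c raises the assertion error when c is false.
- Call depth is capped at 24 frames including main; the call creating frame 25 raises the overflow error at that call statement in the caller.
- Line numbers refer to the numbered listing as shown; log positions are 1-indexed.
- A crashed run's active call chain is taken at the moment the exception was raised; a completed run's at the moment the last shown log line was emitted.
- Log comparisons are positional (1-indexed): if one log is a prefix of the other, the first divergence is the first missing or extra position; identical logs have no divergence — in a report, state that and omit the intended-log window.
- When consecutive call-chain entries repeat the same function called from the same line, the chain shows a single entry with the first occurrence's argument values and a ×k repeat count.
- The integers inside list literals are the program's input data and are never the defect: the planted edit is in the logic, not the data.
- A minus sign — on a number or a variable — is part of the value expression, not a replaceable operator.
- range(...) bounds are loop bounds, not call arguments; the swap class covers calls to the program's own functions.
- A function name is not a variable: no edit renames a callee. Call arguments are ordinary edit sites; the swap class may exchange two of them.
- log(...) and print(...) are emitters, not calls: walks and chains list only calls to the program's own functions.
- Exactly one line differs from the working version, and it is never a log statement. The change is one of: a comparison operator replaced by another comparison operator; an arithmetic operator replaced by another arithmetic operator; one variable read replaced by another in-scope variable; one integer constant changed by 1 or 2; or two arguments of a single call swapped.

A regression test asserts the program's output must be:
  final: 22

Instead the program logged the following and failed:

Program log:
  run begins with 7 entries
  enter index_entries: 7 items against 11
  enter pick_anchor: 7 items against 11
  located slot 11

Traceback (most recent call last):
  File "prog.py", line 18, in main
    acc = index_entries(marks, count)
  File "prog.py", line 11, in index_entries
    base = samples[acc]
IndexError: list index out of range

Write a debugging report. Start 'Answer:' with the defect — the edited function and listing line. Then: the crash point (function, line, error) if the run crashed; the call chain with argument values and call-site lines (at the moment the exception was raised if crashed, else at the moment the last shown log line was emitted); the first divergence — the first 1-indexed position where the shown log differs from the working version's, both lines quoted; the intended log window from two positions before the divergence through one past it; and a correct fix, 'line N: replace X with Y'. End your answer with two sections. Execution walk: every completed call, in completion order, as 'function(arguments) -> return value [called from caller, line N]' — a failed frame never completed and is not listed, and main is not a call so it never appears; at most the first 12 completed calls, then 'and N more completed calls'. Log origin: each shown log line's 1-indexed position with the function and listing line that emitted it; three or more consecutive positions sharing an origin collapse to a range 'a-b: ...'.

Answer: the defect is in pick_anchor at line 5.
The tell: Log line 4 is where behavior first shows: 'located slot 11' appears instead of 'located slot 0'.
Crash: index_entries, line 11, IndexError.
Call chain: main -> index_entries([11, 8, 7, 1, 11, 6, 11], 11) (called at line 18).
First divergence: position 4; shown 'located slot 11' vs intended 'located slot 0'.
Intended log window:
  2: enter index_entries: 7 items against 11
  3: enter pick_anchor: 7 items against 11
  4: located slot 0
Execution walk:
  pick_anchor([11, 8, 7, 1, 11, 6, 11], 11) -> 11  [called from index_entries, line 9]
Log origins:
  1: from main, line 17
  2: from index_entries, line 8
  3: from pick_anchor, line 2
  4: from index_entries, line 10
A correct fix: line 5: replace `seed_v` with `low`.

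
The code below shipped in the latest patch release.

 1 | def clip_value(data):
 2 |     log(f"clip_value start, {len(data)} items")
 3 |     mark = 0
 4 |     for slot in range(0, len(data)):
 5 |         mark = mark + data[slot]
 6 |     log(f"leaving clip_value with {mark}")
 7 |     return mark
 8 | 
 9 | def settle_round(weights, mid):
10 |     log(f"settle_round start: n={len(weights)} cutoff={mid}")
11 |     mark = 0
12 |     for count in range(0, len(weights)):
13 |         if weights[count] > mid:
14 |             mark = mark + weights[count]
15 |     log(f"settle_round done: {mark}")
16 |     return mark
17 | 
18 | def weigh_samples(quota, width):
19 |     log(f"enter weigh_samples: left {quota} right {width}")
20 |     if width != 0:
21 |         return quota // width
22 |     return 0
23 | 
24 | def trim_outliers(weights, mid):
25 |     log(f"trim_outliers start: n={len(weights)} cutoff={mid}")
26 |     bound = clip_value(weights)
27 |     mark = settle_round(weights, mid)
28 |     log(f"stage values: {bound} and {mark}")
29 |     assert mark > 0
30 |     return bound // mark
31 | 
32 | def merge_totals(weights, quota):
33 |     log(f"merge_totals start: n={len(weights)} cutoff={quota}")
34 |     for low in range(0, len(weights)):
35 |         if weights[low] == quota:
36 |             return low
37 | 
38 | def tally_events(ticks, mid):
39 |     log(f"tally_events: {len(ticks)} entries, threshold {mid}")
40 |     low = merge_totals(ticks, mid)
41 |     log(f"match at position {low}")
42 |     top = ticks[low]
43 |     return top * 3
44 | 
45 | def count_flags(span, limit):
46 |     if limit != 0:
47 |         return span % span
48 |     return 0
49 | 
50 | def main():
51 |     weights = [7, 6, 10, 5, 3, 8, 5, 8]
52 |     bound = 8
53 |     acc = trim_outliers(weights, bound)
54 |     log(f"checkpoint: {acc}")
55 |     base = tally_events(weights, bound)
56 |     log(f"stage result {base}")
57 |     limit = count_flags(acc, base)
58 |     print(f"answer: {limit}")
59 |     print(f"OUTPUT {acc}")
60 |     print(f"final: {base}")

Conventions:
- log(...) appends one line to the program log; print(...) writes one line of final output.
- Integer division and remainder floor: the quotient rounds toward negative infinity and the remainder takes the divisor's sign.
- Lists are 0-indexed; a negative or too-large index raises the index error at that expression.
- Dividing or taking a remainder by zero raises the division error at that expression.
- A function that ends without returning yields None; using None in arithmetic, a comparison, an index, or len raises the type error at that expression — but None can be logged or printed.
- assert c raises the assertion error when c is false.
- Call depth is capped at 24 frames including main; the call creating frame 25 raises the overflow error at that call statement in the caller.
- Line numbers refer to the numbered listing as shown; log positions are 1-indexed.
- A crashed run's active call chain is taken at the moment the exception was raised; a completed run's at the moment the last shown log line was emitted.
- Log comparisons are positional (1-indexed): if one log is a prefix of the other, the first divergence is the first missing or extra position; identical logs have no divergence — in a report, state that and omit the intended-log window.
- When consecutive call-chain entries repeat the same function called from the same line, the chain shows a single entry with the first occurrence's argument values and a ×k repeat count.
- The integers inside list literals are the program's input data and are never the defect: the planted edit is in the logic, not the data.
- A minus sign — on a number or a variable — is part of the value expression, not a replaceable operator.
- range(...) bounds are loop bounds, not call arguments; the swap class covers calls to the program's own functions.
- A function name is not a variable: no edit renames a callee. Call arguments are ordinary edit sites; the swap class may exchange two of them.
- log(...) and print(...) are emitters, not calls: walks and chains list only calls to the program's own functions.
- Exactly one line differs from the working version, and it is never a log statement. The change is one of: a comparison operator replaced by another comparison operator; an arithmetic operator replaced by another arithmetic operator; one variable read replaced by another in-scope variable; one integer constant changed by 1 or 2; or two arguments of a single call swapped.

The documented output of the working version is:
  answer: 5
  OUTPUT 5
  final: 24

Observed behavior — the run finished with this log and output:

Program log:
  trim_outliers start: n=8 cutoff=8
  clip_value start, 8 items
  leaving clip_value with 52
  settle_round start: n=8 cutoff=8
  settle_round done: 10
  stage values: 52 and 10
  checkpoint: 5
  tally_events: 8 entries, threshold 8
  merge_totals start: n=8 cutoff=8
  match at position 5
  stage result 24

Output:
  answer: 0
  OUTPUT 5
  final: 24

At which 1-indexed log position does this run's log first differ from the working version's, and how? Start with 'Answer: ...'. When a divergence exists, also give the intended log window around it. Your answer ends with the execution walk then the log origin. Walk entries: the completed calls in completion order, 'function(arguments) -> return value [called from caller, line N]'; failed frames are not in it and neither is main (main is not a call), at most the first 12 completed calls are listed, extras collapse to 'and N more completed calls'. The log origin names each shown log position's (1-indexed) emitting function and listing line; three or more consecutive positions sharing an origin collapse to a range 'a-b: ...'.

Answer: none; the two logs match at every position.
Execution walk:
  clip_value([7, 6, 10, 5, 3, 8, 5, 8]) -> 52  [called from trim_outliers, line 26]
  settle_round([7, 6, 10, 5, 3, 8, 5, 8], 8) -> 10  [called from trim_outliers, line 27]
  trim_outliers([7, 6, 10, 5, 3, 8, 5, 8], 8) -> 5  [called from main, line 53]
  merge_totals([7, 6, 10, 5, 3, 8, 5, 8], 8) -> 5  [called from tally_events, line 40]
  tally_events([7, 6, 10, 5, 3, 8, 5, 8], 8) -> 24  [called from main, line 55]
  count_flags(5, 24) -> 0  [called from main, line 57]
Log line origins:
  1: emitted by trim_outliers (line 25)
  2: emitted by clip_value (line 2)
  3: emitted by clip_value (line 6)
  4: emitted by settle_round (line 10)
  5: emitted by settle_round (line 15)
  6: emitted by trim_outliers (line 28)
  7: emitted by main (line 54)
  8: emitted by tally_events (line 39)
  9: emitted by merge_totals (line 33)
  10: emitted by tally_events (line 41)
  11: emitted by main (line 56)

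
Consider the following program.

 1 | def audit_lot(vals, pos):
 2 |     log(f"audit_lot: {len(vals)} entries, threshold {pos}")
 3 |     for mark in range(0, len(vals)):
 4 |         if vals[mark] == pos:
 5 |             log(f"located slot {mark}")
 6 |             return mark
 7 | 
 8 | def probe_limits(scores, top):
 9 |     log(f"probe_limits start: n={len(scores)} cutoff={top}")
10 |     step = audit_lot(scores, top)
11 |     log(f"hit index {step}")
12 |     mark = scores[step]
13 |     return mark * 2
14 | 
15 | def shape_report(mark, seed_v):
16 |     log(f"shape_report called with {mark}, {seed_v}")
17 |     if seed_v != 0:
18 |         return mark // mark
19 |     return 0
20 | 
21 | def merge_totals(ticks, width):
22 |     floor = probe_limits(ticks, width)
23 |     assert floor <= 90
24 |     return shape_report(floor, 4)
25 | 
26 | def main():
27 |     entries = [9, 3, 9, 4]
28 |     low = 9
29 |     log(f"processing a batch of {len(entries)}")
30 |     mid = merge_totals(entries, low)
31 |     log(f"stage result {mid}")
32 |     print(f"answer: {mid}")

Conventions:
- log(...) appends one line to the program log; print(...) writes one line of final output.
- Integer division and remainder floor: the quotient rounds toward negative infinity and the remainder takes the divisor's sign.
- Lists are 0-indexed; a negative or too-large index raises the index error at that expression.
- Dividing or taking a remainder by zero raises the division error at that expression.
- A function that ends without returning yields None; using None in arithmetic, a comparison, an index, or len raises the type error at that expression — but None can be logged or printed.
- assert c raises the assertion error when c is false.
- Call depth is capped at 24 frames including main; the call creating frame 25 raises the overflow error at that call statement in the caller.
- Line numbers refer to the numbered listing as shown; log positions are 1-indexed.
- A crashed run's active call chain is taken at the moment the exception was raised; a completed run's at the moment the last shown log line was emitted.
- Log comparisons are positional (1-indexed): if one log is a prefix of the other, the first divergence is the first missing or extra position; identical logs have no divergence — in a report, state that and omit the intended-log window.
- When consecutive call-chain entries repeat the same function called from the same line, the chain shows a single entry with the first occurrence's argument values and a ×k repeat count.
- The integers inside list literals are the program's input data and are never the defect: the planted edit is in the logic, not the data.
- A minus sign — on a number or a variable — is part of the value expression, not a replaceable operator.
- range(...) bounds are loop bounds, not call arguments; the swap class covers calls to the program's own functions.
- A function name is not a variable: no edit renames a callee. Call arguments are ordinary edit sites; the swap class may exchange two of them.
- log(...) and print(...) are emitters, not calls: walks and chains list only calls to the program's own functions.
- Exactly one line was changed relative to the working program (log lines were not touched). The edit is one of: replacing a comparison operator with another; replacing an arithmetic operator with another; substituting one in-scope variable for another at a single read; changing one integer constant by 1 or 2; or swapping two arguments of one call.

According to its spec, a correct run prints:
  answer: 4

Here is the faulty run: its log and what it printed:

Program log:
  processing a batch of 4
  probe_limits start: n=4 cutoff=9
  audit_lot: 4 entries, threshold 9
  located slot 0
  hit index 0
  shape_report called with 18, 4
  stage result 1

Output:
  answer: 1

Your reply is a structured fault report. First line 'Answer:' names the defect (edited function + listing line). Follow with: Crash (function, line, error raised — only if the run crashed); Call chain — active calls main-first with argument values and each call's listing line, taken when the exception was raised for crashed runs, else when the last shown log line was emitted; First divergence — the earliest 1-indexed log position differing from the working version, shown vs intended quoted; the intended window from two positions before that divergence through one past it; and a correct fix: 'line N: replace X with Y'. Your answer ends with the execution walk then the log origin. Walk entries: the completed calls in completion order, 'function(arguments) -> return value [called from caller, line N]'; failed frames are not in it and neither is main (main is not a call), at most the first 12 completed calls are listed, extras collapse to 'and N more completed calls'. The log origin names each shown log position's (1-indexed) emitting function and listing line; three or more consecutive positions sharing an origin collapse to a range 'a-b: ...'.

Answer: the defect is in shape_report at line 18.
Key observation: At log position 7 the runs split — shown 'stage result 1', but the working version logs 'stage result 4'.
Call chain: main.
First divergence: position 7; shown 'stage result 1' vs intended 'stage result 4'.
Intended log window:
  5: hit index 0
  6: shape_report called with 18, 4
  7: stage result 4
Execution walk:
  audit_lot([9, 3, 9, 4], 9) -> 0  [called from probe_limits, line 10]
  probe_limits([9, 3, 9, 4], 9) -> 18  [called from merge_totals, line 22]
  shape_report(18, 4) -> 1  [called from merge_totals, line 24]
  merge_totals([9, 3, 9, 4], 9) -> 1  [called from main, line 30]
Log origins:
  1: logged in main at line 29
  2: logged in probe_limits at line 9
  3: logged in audit_lot at line 2
  4: logged in audit_lot at line 5
  5: logged in probe_limits at line 11
  6: logged in shape_report at line 16
  7: logged in main at line 31
A correct fix: line 18: replace `mark // mark` with `mark // seed_v`.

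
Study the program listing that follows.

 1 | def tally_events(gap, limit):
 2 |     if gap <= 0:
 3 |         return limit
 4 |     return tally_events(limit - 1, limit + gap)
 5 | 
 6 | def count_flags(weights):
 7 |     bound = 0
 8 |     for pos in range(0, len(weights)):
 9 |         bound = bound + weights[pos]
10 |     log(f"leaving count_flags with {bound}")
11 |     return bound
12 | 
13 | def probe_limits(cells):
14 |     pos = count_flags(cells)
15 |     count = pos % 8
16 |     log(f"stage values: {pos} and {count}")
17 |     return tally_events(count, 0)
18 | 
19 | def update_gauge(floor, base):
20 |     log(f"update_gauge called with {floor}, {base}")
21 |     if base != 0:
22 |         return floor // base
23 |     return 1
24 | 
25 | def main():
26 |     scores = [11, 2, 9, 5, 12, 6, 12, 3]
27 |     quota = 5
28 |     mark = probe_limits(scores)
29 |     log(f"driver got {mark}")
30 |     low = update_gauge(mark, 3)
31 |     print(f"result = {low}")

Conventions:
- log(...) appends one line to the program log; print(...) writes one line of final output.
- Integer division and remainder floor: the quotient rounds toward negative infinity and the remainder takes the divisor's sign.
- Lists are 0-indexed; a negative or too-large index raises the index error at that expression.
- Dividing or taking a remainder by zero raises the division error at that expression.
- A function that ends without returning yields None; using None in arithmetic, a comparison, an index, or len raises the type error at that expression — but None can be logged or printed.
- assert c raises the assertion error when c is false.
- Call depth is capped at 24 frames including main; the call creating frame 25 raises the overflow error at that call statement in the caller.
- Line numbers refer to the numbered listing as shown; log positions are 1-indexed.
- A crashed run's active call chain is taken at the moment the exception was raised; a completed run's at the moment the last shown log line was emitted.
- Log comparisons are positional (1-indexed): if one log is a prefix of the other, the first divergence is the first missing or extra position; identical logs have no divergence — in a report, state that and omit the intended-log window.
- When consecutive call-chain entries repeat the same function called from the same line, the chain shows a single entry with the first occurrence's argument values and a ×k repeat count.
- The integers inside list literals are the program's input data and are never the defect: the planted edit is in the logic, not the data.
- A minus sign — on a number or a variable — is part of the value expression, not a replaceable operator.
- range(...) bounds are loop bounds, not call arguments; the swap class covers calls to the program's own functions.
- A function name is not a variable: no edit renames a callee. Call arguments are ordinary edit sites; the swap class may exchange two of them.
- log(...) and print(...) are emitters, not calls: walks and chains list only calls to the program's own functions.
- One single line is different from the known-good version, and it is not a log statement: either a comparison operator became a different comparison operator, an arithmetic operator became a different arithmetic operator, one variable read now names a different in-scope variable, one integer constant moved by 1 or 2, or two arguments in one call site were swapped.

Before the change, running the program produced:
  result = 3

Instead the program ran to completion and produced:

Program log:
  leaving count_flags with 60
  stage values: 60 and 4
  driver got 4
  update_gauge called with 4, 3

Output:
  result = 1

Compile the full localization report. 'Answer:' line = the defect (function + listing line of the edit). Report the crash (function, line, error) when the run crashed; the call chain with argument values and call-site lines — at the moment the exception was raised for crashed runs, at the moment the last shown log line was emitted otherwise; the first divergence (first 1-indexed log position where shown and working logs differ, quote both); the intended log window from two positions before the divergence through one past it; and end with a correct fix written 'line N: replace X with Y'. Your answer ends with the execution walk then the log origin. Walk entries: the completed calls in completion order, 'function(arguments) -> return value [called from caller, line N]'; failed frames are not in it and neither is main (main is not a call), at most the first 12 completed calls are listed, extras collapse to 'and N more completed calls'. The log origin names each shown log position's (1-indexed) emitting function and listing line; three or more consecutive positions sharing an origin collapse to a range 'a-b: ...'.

Answer: the defect is in tally_events at line 4.
Key observation: The earliest visible damage is log position 3 — 'driver got 4' rather than the intended 'driver got 10'.
Call chain: main -> update_gauge(4, 3) (called at line 30).
First divergence: position 3 — shown 'driver got 4', intended 'driver got 10'.
Intended log window:
  1: leaving count_flags with 60
  2: stage values: 60 and 4
  3: driver got 10
  4: update_gauge called with 10, 3
Execution walk:
  count_flags([11, 2, 9, 5, 12, 6, 12, 3]) -> 60  [called from probe_limits, line 14]
  tally_events(-1, 4) -> 4  [called from tally_events, line 4]
  tally_events(4, 0) -> 4  [called from probe_limits, line 17]
  probe_limits([11, 2, 9, 5, 12, 6, 12, 3]) -> 4  [called from main, line 28]
  update_gauge(4, 3) -> 1  [called from main, line 30]
Log origins:
  1: from count_flags, line 10
  2: from probe_limits, line 16
  3: from main, line 29
  4: from update_gauge, line 20
A correct fix: line 4: replace `limit - 1` with `gap - 1`.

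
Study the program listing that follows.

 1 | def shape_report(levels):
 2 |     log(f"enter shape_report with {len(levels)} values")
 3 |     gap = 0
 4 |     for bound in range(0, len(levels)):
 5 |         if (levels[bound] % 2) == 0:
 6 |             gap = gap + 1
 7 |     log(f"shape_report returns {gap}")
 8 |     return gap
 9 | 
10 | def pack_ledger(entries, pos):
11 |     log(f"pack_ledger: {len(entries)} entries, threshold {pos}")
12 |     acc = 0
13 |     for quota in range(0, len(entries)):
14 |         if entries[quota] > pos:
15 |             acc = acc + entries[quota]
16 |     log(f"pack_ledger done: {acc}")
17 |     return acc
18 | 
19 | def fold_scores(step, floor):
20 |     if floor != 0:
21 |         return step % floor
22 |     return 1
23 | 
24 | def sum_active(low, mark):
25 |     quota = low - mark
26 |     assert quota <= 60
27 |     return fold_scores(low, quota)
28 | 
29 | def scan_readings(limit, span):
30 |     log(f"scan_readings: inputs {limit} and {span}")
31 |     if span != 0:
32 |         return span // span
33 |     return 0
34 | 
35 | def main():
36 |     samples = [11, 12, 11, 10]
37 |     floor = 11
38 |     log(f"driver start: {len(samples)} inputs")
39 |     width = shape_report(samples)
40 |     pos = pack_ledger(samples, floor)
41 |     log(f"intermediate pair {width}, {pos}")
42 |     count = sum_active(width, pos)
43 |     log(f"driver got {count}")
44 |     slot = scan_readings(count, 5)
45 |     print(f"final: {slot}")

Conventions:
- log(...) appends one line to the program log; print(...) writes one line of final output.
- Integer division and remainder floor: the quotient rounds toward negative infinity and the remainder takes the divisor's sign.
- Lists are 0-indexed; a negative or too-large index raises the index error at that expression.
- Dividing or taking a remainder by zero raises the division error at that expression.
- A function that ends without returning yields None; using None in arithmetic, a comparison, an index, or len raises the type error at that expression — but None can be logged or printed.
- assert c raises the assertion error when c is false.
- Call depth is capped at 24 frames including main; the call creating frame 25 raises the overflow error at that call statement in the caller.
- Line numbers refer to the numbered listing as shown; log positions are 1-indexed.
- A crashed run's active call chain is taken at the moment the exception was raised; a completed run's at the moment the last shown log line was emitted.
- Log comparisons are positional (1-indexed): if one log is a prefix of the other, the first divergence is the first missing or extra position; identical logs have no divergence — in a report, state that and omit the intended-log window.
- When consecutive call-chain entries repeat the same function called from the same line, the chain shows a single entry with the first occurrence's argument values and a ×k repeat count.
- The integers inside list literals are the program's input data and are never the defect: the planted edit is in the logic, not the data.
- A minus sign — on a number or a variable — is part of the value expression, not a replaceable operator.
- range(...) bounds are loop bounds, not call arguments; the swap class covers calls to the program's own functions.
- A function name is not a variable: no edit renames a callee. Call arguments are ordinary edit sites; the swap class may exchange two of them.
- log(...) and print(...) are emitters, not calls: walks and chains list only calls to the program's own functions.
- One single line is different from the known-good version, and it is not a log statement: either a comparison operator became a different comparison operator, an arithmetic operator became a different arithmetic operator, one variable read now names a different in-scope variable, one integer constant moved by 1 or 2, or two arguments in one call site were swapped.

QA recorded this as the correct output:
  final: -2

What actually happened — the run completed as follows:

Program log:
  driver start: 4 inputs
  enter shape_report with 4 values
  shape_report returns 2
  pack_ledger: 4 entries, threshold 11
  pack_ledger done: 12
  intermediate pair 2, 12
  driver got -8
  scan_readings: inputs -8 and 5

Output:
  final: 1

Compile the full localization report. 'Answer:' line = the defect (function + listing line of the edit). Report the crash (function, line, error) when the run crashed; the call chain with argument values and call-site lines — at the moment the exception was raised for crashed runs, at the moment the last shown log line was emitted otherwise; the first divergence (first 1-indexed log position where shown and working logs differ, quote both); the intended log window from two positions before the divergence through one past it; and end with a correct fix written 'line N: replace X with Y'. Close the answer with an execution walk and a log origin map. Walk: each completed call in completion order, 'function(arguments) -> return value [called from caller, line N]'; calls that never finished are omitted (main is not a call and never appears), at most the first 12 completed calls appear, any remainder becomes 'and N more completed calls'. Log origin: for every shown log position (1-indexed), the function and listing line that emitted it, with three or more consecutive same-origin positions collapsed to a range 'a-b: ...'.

Answer: the defect is in scan_readings at line 32.
Core observation: The logs agree in full; only the final output differs.
Call chain: main -> scan_readings(-8, 5) (called at line 44).
First divergence: none — the logs agree in full.
Execution walk:
  shape_report([11, 12, 11, 10]) -> 2  [called from main, line 39]
  pack_ledger([11, 12, 11, 10], 11) -> 12  [called from main, line 40]
  fold_scores(2, -10) -> -8  [called from sum_active, line 27]
  sum_active(2, 12) -> -8  [called from main, line 42]
  scan_readings(-8, 5) -> 1  [called from main, line 44]
Origin of each log line:
  1 — main, line 38
  2 — shape_report, line 2
  3 — shape_report, line 7
  4 — pack_ledger, line 11
  5 — pack_ledger, line 16
  6 — main, line 41
  7 — main, line 43
  8 — scan_readings, line 30
A correct fix: line 32: replace `span // span` with `limit // span`.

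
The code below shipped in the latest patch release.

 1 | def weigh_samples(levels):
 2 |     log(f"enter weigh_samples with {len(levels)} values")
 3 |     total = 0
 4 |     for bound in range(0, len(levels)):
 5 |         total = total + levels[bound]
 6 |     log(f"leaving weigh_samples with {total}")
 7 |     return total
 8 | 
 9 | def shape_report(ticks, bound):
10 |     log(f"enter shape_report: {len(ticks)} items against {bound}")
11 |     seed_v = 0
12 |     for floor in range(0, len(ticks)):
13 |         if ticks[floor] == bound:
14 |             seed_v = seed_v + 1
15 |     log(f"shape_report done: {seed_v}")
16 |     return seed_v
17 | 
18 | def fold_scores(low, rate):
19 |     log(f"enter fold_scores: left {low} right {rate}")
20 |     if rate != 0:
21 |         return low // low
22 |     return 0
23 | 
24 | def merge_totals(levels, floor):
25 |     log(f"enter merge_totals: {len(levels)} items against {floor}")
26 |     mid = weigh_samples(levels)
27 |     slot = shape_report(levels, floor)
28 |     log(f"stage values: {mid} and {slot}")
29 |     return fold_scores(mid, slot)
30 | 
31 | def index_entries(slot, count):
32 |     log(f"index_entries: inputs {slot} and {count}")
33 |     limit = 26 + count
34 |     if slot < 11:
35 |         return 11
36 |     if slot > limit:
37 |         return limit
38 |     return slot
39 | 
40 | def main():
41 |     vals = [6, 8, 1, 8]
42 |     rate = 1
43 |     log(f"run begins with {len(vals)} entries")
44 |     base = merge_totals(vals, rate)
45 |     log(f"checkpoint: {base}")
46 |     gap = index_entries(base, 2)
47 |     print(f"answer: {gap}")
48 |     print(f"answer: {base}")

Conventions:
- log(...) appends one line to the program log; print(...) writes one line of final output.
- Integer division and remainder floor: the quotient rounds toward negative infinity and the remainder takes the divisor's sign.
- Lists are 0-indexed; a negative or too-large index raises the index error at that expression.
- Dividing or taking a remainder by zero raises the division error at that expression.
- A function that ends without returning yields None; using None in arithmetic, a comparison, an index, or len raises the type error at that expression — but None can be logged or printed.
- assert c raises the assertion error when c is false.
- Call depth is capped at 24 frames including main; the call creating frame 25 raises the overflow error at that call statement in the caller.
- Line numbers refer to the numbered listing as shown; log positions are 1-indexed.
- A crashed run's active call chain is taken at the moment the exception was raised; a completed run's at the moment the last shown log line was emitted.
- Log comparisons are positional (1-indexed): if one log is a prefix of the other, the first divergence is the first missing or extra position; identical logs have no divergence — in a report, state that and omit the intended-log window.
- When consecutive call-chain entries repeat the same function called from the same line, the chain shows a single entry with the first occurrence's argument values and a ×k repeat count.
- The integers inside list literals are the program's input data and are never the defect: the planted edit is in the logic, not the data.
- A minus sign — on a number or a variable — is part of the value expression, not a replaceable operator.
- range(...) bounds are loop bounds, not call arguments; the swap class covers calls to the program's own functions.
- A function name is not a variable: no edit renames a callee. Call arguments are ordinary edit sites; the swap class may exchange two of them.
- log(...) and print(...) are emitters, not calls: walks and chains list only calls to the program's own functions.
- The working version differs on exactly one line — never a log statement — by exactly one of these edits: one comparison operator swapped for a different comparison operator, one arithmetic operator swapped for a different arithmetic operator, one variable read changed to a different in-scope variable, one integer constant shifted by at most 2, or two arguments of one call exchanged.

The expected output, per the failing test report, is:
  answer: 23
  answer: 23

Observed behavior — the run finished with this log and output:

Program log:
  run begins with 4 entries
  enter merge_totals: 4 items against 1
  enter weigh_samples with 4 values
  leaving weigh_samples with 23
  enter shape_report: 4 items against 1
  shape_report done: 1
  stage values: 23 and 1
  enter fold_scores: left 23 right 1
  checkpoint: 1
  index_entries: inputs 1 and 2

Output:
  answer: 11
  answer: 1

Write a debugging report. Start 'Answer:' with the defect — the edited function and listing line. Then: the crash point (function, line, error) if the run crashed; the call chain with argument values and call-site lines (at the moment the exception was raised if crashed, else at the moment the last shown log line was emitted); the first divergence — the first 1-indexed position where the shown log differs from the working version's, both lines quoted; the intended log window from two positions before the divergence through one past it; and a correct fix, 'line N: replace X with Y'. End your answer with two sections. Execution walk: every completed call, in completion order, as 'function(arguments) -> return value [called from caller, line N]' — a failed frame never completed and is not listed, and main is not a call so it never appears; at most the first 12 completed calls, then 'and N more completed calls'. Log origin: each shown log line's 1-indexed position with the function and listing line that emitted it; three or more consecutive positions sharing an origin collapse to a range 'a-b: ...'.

Answer: the defect is in fold_scores at line 21.
Key observation: Everything matches until log position 9, which reads 'checkpoint: 1' in place of 'checkpoint: 23'.
Call chain: main -> index_entries(1, 2) (called at line 46).
First divergence: position 9; shown 'checkpoint: 1' vs intended 'checkpoint: 23'.
Intended log window:
  7: stage values: 23 and 1
  8: enter fold_scores: left 23 right 1
  9: checkpoint: 23
  10: index_entries: inputs 23 and 2
Execution walk:
  weigh_samples([6, 8, 1, 8]) -> 23  [called from merge_totals, line 26]
  shape_report([6, 8, 1, 8], 1) -> 1  [called from merge_totals, line 27]
  fold_scores(23, 1) -> 1  [called from merge_totals, line 29]
  merge_totals([6, 8, 1, 8], 1) -> 1  [called from main, line 44]
  index_entries(1, 2) -> 11  [called from main, line 46]
Log origin:
  1: logged in main at line 43
  2: logged in merge_totals at line 25
  3: logged in weigh_samples at line 2
  4: logged in weigh_samples at line 6
  5: logged in shape_report at line 10
  6: logged in shape_report at line 15
  7: logged in merge_totals at line 28
  8: logged in fold_scores at line 19
  9: logged in main at line 45
  10: logged in index_entries at line 32
A correct fix: line 21: replace `low // low` with `low // rate`.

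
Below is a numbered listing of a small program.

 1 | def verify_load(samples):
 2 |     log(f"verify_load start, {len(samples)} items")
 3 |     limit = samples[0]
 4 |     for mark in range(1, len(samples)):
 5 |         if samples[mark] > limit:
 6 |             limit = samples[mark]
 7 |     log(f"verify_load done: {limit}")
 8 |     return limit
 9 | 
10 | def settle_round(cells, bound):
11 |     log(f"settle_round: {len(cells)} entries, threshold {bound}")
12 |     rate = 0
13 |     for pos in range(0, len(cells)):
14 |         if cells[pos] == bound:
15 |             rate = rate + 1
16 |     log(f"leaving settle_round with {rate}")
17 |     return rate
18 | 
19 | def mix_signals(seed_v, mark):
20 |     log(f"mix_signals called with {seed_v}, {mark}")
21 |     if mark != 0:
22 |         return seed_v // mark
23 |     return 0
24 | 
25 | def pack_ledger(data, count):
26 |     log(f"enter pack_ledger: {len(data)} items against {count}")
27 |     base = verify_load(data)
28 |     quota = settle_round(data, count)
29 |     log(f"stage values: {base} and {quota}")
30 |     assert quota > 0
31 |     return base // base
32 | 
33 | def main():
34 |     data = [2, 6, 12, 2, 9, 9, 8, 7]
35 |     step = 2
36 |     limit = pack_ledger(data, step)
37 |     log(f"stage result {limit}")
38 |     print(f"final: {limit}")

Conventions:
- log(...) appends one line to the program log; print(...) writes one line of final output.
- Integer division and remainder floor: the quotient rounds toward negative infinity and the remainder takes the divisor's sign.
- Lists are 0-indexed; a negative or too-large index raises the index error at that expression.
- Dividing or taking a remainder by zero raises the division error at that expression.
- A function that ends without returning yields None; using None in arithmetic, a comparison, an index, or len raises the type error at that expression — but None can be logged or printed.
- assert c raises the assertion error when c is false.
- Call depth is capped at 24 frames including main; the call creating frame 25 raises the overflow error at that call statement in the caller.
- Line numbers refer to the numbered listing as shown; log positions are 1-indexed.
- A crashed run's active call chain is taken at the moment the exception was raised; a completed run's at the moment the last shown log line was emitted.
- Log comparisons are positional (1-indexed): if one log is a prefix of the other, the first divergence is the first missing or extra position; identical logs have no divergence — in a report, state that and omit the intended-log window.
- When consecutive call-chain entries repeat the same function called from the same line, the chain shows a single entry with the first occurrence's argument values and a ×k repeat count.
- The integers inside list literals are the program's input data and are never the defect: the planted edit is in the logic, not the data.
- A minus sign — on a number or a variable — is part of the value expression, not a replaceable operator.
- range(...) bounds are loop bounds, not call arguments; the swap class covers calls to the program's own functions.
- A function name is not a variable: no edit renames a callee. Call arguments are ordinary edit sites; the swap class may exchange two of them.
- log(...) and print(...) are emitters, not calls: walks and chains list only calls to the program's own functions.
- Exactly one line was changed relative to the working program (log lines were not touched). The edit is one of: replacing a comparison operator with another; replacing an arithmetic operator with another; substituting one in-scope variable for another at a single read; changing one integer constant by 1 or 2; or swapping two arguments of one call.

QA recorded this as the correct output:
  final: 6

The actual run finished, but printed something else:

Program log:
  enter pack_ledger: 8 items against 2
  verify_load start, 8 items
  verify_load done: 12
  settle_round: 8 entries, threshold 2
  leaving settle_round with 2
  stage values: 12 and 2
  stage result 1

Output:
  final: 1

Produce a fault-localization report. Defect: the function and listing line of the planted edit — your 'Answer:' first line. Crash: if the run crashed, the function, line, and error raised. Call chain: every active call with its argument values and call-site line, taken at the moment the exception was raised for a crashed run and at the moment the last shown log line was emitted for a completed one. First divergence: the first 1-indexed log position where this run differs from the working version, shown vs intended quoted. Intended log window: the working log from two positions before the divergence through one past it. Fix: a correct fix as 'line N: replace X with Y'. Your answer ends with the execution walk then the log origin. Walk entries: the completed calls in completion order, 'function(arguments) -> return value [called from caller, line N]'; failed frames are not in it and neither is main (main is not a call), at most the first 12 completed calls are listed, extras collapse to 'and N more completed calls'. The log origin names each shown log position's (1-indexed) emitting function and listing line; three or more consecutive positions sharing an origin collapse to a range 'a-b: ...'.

Answer: the defect is in pack_ledger at line 31.
Key observation: The log first diverges at position 7: the faulty run prints 'stage result 1' where the working version prints 'stage result 6'.
Call chain: main.
First divergence: position 7 — shown 'stage result 1', intended 'stage result 6'.
Intended log window:
  5: leaving settle_round with 2
  6: stage values: 12 and 2
  7: stage result 6
Execution walk:
  verify_load([2, 6, 12, 2, 9, 9, 8, 7]) -> 12  [called from pack_ledger, line 27]
  settle_round([2, 6, 12, 2, 9, 9, 8, 7], 2) -> 2  [called from pack_ledger, line 28]
  pack_ledger([2, 6, 12, 2, 9, 9, 8, 7], 2) -> 1  [called from main, line 36]
Log origins:
  1: emitted by pack_ledger (line 26)
  2: emitted by verify_load (line 2)
  3: emitted by verify_load (line 7)
  4: emitted by settle_round (line 11)
  5: emitted by settle_round (line 16)
  6: emitted by pack_ledger (line 29)
  7: emitted by main (line 37)
A correct fix: line 31: replace `base // base` with `base // quota`.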